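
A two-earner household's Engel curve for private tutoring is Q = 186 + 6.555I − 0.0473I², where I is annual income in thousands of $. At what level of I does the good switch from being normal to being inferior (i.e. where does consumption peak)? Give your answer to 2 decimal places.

69.29

dQ/dI = 6.555 − 0.0946I.
The good is inferior where dQ/dI < 0. Setting dQ/dI = 0 gives I = 6.555 / 0.0946 = 69.29.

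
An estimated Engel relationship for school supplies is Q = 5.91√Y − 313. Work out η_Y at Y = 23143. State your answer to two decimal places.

0.77

At Y = 23143: Q = 586.078.
dQ/dY = 5.91/(2√Y) = 0.0194244 at this income.
η = (dQ/dY)·(Y/Q) = 0.0194244 × (23143/586.078) = 0.77.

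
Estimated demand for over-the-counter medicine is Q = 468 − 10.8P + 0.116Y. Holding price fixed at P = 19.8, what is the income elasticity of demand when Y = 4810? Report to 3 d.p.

0.687

At P = 19.8, Y = 4810: Q = 812.120.
Holding P constant, ∂Q/∂Y = 0.116.
η_Y = (∂Q/∂Y)·(Y/Q) = 0.116 × (4810/812.120) = 0.687.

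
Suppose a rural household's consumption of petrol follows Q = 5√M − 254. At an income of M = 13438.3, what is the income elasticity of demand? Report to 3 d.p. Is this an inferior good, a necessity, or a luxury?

0.890 (necessity)

At M = 13438.3: Q = 325.618.
dQ/dM = 5/(2√M) = 0.0215659 at this income.
η = (dQ/dM)·(M/Q) = 0.0215659 × (13438.3/325.618) = 0.890.
Since 0 < η < 1, the good is a necessity.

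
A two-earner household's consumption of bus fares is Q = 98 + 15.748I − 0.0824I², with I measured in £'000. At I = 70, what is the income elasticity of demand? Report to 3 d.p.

At I = 70: Q = 796.6000.
dQ/dI = 15.748 − 0.1648I = 4.21200.
η = (dQ/dI)·(I/Q) = 4.21200 × (70/796.6000) = 0.370.

0.370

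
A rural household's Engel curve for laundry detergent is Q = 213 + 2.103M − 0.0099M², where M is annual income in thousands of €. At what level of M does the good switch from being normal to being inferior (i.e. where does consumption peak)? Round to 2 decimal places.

106.21

dQ/dM = 2.103 − 0.0198M.
The good is inferior where dQ/dM < 0. Setting dQ/dM = 0 gives M = 2.103 / 0.0198 = 106.21.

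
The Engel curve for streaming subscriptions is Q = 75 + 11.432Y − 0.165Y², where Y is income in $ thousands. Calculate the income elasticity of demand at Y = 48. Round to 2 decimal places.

-0.87

At Y = 48: Q = 243.5760.
dQ/dY = 11.432 − 0.33Y = -4.40800.
η = (dQ/dY)·(Y/Q) = -4.40800 × (48/243.5760) = -0.87.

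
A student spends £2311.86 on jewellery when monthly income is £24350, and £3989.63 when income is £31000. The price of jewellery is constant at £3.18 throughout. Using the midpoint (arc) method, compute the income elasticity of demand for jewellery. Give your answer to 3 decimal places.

2.216

With a constant price, Q₁ = 2311.86/3.18 = 727.000 and Q₂ = 3989.63/3.18 = 1254.601 (equivalently, work directly with expenditure since P cancels).
Midpoint %ΔQ = (3989.63 − 2311.86)/3150.75 = 0.53250; midpoint %ΔI = (31000 − 24350)/27675 = 0.24029.
η = 0.53250 / 0.24029 = 2.216.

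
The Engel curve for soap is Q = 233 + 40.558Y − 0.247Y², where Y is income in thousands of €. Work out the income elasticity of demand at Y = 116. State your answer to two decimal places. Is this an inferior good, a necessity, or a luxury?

At Y = 116: Q = 1614.0960.
dQ/dY = 40.558 − 0.494Y = -16.74600.
η = (dQ/dY)·(Y/Q) = -16.74600 × (116/1614.0960) = -1.20.
η < 0 ⇒ inferior good.

-1.20 (inferior good)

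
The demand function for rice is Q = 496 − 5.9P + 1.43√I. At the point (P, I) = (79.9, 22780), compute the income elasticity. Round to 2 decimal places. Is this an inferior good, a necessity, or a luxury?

At P = 79.9, I = 22780: Q = 240.421.
Holding P constant, ∂Q/∂I = 1.43/(2√I) = 0.00473728.
η_I = (∂Q/∂I)·(I/Q) = 0.00473728 × (22780/240.421) = 0.45.
Since 0 < η < 1, this is a necessity.

0.45 (necessity)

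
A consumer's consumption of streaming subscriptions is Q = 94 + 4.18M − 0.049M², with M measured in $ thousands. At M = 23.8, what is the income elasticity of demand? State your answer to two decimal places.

0.27

At M = 23.8: Q = 165.7284.
dQ/dM = 4.18 − 0.098M = 1.84760.
η = (dQ/dM)·(M/Q) = 1.84760 × (23.8/165.7284) = 0.27.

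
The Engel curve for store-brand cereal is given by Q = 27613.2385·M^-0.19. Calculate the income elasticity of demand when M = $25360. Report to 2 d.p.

-0.19

For Q = A·M^β the income elasticity is constant and equal to β.
Here β = -0.19, so η = -0.19.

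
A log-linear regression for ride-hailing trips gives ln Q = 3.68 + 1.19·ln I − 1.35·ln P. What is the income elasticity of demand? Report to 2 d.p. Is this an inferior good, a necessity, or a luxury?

1.19 (luxury)

In a log-linear demand, the coefficient on ln I is the income elasticity.
So η = 1.19.
η > 1 ⇒ luxury.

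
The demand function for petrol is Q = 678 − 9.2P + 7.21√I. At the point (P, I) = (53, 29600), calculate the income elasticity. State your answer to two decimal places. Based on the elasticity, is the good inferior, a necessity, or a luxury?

At P = 53, I = 29600: Q = 1430.855.
Holding P constant, ∂Q/∂I = 7.21/(2√I) = 0.0209536.
η_I = (∂Q/∂I)·(I/Q) = 0.0209536 × (29600/1430.855) = 0.43.
Since 0 < η < 1, this is a necessity.

0.43 (necessity)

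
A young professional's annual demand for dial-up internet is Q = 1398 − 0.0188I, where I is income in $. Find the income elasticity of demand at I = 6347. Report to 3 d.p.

-0.093

At I = 6347: Q = 1278.676.
dQ/dI = −0.0188.
η = (dQ/dI)·(I/Q) = -0.0188 × (6347/1278.676) = -0.093.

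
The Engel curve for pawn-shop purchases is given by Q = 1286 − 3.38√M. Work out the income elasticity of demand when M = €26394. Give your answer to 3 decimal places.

-0.373

At M = 26394: Q = 736.877.
dQ/dM = -3.38/(2√M) = -0.0104024 at this income.
η = (dQ/dM)·(M/Q) = -0.0104024 × (26394/736.877) = -0.373.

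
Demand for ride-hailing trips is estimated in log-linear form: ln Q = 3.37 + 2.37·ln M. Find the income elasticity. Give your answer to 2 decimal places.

In a log-linear demand, the coefficient on ln M is the income elasticity.
So η = 2.37.

2.37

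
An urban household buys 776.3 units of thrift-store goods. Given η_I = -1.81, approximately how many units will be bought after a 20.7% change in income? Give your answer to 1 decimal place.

485.4

%ΔQ ≈ η × %ΔI = -1.81 × 20.7% = -37.467%.
New Q ≈ 776.3 × (1 − 0.37467) = 485.4.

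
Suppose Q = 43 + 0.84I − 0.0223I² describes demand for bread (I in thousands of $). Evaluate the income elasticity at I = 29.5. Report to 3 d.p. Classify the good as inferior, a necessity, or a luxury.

At I = 29.5: Q = 48.3734.
dQ/dI = 0.84 − 0.0446I = -0.47570.
η = (dQ/dI)·(I/Q) = -0.47570 × (29.5/48.3734) = -0.290.
η < 0 ⇒ inferior good.

-0.290 (inferior good)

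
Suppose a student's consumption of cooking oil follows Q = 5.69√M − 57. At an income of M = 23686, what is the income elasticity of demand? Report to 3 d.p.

At M = 23686: Q = 818.706.
dQ/dM = 5.69/(2√M) = 0.0184857 at this income.
η = (dQ/dM)·(M/Q) = 0.0184857 × (23686/818.706) = 0.535.

0.535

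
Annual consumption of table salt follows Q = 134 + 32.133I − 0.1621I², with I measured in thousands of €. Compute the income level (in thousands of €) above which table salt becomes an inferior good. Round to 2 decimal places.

99.11

dQ/dI = 32.133 − 0.3242I.
The good is inferior where dQ/dI < 0. Setting dQ/dI = 0 gives I = 32.133 / 0.3242 = 99.11.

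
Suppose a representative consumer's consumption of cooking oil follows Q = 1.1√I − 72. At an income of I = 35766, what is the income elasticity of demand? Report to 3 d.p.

0.765

At I = 35766: Q = 136.031.
dQ/dI = 1.1/(2√I) = 0.00290822 at this income.
η = (dQ/dI)·(I/Q) = 0.00290822 × (35766/136.031) = 0.765.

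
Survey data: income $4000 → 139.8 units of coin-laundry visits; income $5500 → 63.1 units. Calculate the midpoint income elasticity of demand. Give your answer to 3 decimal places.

ΔQ = 63.1 − 139.8 = -76.7; midpoint Q̄ = (139.8 + 63.1)/2 = 101.45.
ΔI = 5500 − 4000 = 1500; midpoint Ī = (4000 + 5500)/2 = 4750.
η = (ΔQ/Q̄) ÷ (ΔI/Ī) = (-76.7/101.45) ÷ (1500/4750) = -2.394.

-2.394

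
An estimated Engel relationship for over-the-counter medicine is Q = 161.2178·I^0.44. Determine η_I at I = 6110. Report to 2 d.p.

For Q = A·I^β the income elasticity is constant and equal to β.
Here β = 0.44, so η = 0.44.

0.44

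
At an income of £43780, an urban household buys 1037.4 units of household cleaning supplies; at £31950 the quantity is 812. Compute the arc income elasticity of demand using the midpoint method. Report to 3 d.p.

ΔQ = 812 − 1037.4 = -225.4; midpoint Q̄ = (1037.4 + 812)/2 = 924.7.
ΔI = 31950 − 43780 = -11830; midpoint Ī = (43780 + 31950)/2 = 37865.
η = (ΔQ/Q̄) ÷ (ΔI/Ī) = (-225.4/924.7) ÷ (-11830/37865) = 0.780.

0.780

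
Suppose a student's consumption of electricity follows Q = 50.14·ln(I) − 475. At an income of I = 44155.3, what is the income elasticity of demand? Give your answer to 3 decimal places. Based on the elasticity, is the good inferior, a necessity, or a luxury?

0.818 (necessity)

At I = 44155.3: Q = 61.271.
dQ/dI = 50.14/I = 0.00113554 at this income.
η = (dQ/dI)·(I/Q) = 0.00113554 × (44155.3/61.271) = 0.818.
Since 0 < η < 1, the good is a necessity.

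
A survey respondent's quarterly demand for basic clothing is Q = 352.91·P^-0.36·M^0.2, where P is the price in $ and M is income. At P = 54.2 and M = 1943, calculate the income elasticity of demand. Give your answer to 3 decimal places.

0.200

For a multiplicative demand Q = A·P^α·M^β, the income elasticity is β everywhere.
Here β = 0.2, so η = 0.200.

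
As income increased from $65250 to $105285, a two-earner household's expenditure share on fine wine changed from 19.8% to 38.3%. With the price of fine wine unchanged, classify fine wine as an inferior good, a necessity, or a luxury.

luxury

The budget share rises as income rises, so η > 1.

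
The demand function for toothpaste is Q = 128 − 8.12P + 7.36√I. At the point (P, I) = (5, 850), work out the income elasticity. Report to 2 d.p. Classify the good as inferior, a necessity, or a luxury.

0.36 (necessity)

At P = 5, I = 850: Q = 301.979.
Holding P constant, ∂Q/∂I = 7.36/(2√I) = 0.126223.
η_I = (∂Q/∂I)·(I/Q) = 0.126223 × (850/301.979) = 0.36.
Since 0 < η < 1, this is a necessity.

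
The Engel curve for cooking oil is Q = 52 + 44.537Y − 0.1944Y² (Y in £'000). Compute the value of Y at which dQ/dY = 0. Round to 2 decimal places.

114.55

dQ/dY = 44.537 − 0.3888Y.
The good is inferior where dQ/dY < 0. Setting dQ/dY = 0 gives Y = 44.537 / 0.3888 = 114.55.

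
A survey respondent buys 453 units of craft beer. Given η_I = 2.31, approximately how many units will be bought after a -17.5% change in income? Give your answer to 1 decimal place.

%ΔQ ≈ η × %ΔI = 2.31 × (-17.5%) = -40.425%.
New Q ≈ 453 × (1 − 0.40425) = 269.9.

269.9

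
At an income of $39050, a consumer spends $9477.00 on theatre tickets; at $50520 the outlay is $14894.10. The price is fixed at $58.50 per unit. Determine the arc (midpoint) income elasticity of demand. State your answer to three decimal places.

1.736

With a constant price, Q₁ = 9477.00/58.50 = 162.000 and Q₂ = 14894.10/58.50 = 254.600 (equivalently, work directly with expenditure since P cancels).
Midpoint %ΔQ = (14894.10 − 9477.00)/12185.55 = 0.44455; midpoint %ΔI = (50520 − 39050)/44785 = 0.25611.
η = 0.44455 / 0.25611 = 1.736.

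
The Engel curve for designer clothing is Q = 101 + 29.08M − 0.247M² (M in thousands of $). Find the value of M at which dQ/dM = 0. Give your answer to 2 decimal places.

dQ/dM = 29.08 − 0.494M.
The good is inferior where dQ/dM < 0. Setting dQ/dM = 0 gives M = 29.08 / 0.494 = 58.87.

58.87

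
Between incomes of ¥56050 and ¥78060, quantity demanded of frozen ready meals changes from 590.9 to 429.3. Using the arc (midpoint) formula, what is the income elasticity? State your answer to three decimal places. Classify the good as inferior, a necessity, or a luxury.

ΔQ = 429.3 − 590.9 = -161.6; midpoint Q̄ = (590.9 + 429.3)/2 = 510.1.
ΔI = 78060 − 56050 = 22010; midpoint Ī = (56050 + 78060)/2 = 67055.
η = (ΔQ/Q̄) ÷ (ΔI/Ī) = (-161.6/510.1) ÷ (22010/67055) = -0.965.
η < 0 ⇒ inferior good.

-0.965 (inferior good)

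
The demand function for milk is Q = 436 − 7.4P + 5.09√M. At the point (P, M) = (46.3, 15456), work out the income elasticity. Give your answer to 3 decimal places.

0.436

At P = 46.3, M = 15456: Q = 726.180.
Holding P constant, ∂Q/∂M = 5.09/(2√M) = 0.020471.
η_M = (∂Q/∂M)·(M/Q) = 0.020471 × (15456/726.180) = 0.436.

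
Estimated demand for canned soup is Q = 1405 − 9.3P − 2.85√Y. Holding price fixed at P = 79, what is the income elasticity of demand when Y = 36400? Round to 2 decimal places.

-2.15

At P = 79, Y = 36400: Q = 126.555.
Holding P constant, ∂Q/∂Y = -2.85/(2√Y) = -0.00746903.
η_Y = (∂Q/∂Y)·(Y/Q) = -0.00746903 × (36400/126.555) = -2.15.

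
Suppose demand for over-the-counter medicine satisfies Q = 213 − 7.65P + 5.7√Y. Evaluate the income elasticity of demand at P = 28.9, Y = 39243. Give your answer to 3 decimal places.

0.504

At P = 28.9, Y = 39243: Q = 1121.076.
Holding P constant, ∂Q/∂Y = 5.7/(2√Y) = 0.0143868.
η_Y = (∂Q/∂Y)·(Y/Q) = 0.0143868 × (39243/1121.076) = 0.504.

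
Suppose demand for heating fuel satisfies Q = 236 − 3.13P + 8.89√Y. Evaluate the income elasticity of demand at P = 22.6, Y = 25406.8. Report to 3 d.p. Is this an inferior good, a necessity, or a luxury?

At P = 22.6, Y = 25406.8: Q = 1582.284.
Holding P constant, ∂Q/∂Y = 8.89/(2√Y) = 0.0278867.
η_Y = (∂Q/∂Y)·(Y/Q) = 0.0278867 × (25406.8/1582.284) = 0.448.
Since 0 < η < 1, this is a necessity.

0.448 (necessity)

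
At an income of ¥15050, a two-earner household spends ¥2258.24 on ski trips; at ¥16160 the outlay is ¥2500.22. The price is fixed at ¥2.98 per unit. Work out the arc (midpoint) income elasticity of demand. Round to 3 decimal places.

With a constant price, Q₁ = 2258.24/2.98 = 757.799 and Q₂ = 2500.22/2.98 = 839.000 (equivalently, work directly with expenditure since P cancels).
Midpoint %ΔQ = (2500.22 − 2258.24)/2379.23 = 0.10171; midpoint %ΔI = (16160 − 15050)/15605 = 0.07113.
η = 0.10171 / 0.07113 = 1.430.

1.430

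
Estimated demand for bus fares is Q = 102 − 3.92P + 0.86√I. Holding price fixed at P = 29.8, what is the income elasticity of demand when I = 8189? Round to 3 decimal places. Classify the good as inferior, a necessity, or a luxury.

At P = 29.8, I = 8189: Q = 63.008.
Holding P constant, ∂Q/∂I = 0.86/(2√I) = 0.00475174.
η_I = (∂Q/∂I)·(I/Q) = 0.00475174 × (8189/63.008) = 0.618.
Since 0 < η < 1, this is a necessity.

0.618 (necessity)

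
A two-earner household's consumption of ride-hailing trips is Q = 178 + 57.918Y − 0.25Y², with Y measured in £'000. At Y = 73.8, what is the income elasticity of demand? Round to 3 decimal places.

0.502

At Y = 73.8: Q = 3090.7384.
dQ/dY = 57.918 − 0.5Y = 21.01800.
η = (dQ/dY)·(Y/Q) = 21.01800 × (73.8/3090.7384) = 0.502.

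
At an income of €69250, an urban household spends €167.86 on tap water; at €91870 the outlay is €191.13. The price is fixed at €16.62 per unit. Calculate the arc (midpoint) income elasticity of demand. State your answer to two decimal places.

0.46

With a constant price, Q₁ = 167.86/16.62 = 10.100 and Q₂ = 191.13/16.62 = 11.500 (equivalently, work directly with expenditure since P cancels).
Midpoint %ΔQ = (191.13 − 167.86)/179.50 = 0.12964; midpoint %ΔI = (91870 − 69250)/80560 = 0.28078.
η = 0.12964 / 0.28078 = 0.46.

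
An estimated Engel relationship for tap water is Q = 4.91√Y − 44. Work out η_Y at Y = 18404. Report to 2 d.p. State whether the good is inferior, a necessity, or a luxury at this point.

0.54 (necessity)

At Y = 18404: Q = 622.097.
dQ/dY = 4.91/(2√Y) = 0.0180965 at this income.
η = (dQ/dY)·(Y/Q) = 0.0180965 × (18404/622.097) = 0.54.
Since 0 < η < 1, the good is a necessity.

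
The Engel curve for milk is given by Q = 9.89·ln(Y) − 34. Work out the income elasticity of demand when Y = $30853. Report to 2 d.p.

0.14

At Y = 30853: Q = 68.233.
dQ/dY = 9.89/Y = 0.000320552 at this income.
η = (dQ/dY)·(Y/Q) = 0.000320552 × (30853/68.233) = 0.14.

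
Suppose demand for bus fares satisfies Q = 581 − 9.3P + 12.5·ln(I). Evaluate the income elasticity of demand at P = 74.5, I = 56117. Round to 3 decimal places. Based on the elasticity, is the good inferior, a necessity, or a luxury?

At P = 74.5, I = 56117: Q = 24.840.
Holding P constant, ∂Q/∂I = 12.5/I = 0.000222749.
η_I = (∂Q/∂I)·(I/Q) = 0.000222749 × (56117/24.840) = 0.503.
Since 0 < η < 1, this is a necessity.

0.503 (necessity)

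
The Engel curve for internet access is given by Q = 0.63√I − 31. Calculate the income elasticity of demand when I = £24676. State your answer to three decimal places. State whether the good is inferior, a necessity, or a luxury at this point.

At I = 24676: Q = 67.964.
dQ/dI = 0.63/(2√I) = 0.00200527 at this income.
η = (dQ/dI)·(I/Q) = 0.00200527 × (24676/67.964) = 0.728.
Since 0 < η < 1, the good is a necessity.

0.728 (necessity)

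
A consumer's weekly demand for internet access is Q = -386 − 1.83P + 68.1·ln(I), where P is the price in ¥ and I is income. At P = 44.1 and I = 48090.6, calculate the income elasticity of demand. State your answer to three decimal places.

0.255

At P = 44.1, I = 48090.6: Q = 267.472.
Holding P constant, ∂Q/∂I = 68.1/I = 0.00141608.
η_I = (∂Q/∂I)·(I/Q) = 0.00141608 × (48090.6/267.472) = 0.255.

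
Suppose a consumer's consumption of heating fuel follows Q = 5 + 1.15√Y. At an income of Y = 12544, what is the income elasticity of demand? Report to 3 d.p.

0.481

At Y = 12544: Q = 133.800.
dQ/dY = 1.15/(2√Y) = 0.00513393 at this income.
η = (dQ/dY)·(Y/Q) = 0.00513393 × (12544/133.800) = 0.481.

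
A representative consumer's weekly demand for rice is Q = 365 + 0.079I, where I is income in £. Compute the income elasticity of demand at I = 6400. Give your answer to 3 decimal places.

0.581

At I = 6400: Q = 870.600.
dQ/dI = 0.079.
η = (dQ/dI)·(I/Q) = 0.079 × (6400/870.600) = 0.581.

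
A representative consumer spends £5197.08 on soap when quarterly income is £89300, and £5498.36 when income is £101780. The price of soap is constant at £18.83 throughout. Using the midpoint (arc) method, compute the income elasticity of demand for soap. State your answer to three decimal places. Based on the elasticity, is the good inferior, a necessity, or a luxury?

0.431 (necessity)

With a constant price, Q₁ = 5197.08/18.83 = 276.000 and Q₂ = 5498.36/18.83 = 292.000 (equivalently, work directly with expenditure since P cancels).
Midpoint %ΔQ = (5498.36 − 5197.08)/5347.72 = 0.05634; midpoint %ΔI = (101780 − 89300)/95540 = 0.13063.
η = 0.05634 / 0.13063 = 0.431.
0 < η < 1 ⇒ necessity.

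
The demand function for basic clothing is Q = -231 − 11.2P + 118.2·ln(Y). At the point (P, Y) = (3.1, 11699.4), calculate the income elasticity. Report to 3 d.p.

At P = 3.1, Y = 11699.4: Q = 841.494.
Holding P constant, ∂Q/∂Y = 118.2/Y = 0.0101031.
η_Y = (∂Q/∂Y)·(Y/Q) = 0.0101031 × (11699.4/841.494) = 0.140.

0.140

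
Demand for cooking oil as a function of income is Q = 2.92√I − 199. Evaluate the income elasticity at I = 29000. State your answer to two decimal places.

0.83

At I = 29000: Q = 298.258.
dQ/dI = 2.92/(2√I) = 0.00857342 at this income.
η = (dQ/dI)·(I/Q) = 0.00857342 × (29000/298.258) = 0.83.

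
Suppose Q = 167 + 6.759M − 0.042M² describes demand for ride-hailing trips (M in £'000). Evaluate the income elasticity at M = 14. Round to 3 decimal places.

0.308

At M = 14: Q = 253.3940.
dQ/dM = 6.759 − 0.084M = 5.58300.
η = (dQ/dM)·(M/Q) = 5.58300 × (14/253.3940) = 0.308.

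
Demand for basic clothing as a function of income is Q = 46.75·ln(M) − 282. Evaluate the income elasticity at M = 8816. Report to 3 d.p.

0.328

At M = 8816: Q = 142.692.
dQ/dM = 46.75/M = 0.00530286 at this income.
η = (dQ/dM)·(M/Q) = 0.00530286 × (8816/142.692) = 0.328.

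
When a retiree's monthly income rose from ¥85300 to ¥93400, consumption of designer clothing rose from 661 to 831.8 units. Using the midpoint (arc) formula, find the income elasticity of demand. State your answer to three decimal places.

2.524

ΔQ = 831.8 − 661 = 170.8; midpoint Q̄ = (661 + 831.8)/2 = 746.4.
ΔI = 93400 − 85300 = 8100; midpoint Ī = (85300 + 93400)/2 = 89350.
η = (ΔQ/Q̄) ÷ (ΔI/Ī) = (170.8/746.4) ÷ (8100/89350) = 2.524.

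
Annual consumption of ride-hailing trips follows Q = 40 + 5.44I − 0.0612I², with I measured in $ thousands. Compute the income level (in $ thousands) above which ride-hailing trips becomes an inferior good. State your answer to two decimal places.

dQ/dI = 5.44 − 0.1224I.
The good is inferior where dQ/dI < 0. Setting dQ/dI = 0 gives I = 5.44 / 0.1224 = 44.44.

44.44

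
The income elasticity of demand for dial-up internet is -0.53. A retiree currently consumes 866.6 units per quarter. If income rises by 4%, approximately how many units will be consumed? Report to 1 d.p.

848.2

%ΔQ ≈ η × %ΔI = -0.53 × 4% = -2.12%.
New Q ≈ 866.6 × (1 − 0.0212) = 848.2.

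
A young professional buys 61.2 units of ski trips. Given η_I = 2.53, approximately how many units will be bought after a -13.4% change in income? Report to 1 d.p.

40.5

%ΔQ ≈ η × %ΔI = 2.53 × (-13.4%) = -33.902%.
New Q ≈ 61.2 × (1 − 0.33902) = 40.5.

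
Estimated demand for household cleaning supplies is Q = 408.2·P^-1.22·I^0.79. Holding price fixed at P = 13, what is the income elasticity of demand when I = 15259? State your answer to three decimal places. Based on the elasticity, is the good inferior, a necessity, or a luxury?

0.790 (necessity)

For a multiplicative demand Q = A·P^α·I^β, the income elasticity is β everywhere.
Here β = 0.79, so η = 0.790.
Since 0 < η < 1, this is a necessity.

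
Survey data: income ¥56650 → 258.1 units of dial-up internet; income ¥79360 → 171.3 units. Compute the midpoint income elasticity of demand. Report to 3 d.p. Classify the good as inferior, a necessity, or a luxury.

ΔQ = 171.3 − 258.1 = -86.8; midpoint Q̄ = (258.1 + 171.3)/2 = 214.7.
ΔI = 79360 − 56650 = 22710; midpoint Ī = (56650 + 79360)/2 = 68005.
η = (ΔQ/Q̄) ÷ (ΔI/Ī) = (-86.8/214.7) ÷ (22710/68005) = -1.211.
η < 0 ⇒ inferior good.

-1.211 (inferior good)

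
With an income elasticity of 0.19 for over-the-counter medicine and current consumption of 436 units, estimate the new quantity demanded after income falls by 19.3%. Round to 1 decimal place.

%ΔQ ≈ η × %ΔI = 0.19 × (-19.3%) = -3.667%.
New Q ≈ 436 × (1 − 0.03667) = 420.0.

420.0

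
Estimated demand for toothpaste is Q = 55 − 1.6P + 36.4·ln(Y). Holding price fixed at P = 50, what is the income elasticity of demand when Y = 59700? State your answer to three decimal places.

At P = 50, Y = 59700: Q = 375.294.
Holding P constant, ∂Q/∂Y = 36.4/Y = 0.000609715.
η_Y = (∂Q/∂Y)·(Y/Q) = 0.000609715 × (59700/375.294) = 0.097.

0.097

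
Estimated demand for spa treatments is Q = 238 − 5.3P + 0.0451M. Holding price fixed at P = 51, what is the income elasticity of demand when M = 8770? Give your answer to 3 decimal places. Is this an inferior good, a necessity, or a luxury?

1.089 (luxury)

At P = 51, M = 8770: Q = 363.227.
Holding P constant, ∂Q/∂M = 0.0451.
η_M = (∂Q/∂M)·(M/Q) = 0.0451 × (8770/363.227) = 1.089.
Since η > 1, this is a luxury.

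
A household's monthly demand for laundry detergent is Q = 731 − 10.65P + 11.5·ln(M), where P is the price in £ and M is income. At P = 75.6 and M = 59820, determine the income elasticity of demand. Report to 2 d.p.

0.22

At P = 75.6, M = 59820: Q = 52.350.
Holding P constant, ∂Q/∂M = 11.5/M = 0.000192243.
η_M = (∂Q/∂M)·(M/Q) = 0.000192243 × (59820/52.350) = 0.22.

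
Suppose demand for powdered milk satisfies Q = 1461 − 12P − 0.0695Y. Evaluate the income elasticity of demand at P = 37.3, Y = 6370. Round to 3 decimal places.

-0.776

At P = 37.3, Y = 6370: Q = 570.685.
Holding P constant, ∂Q/∂Y = −0.0695.
η_Y = (∂Q/∂Y)·(Y/Q) = -0.0695 × (6370/570.685) = -0.776.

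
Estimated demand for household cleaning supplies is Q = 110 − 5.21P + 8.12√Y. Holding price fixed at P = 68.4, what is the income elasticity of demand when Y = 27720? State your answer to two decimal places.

0.61

At P = 68.4, Y = 27720: Q = 1105.561.
Holding P constant, ∂Q/∂Y = 8.12/(2√Y) = 0.0243854.
η_Y = (∂Q/∂Y)·(Y/Q) = 0.0243854 × (27720/1105.561) = 0.61.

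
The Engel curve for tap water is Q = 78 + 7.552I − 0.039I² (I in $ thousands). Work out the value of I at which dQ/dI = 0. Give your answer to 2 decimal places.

dQ/dI = 7.552 − 0.078I.
The good is inferior where dQ/dI < 0. Setting dQ/dI = 0 gives I = 7.552 / 0.078 = 96.82.

96.82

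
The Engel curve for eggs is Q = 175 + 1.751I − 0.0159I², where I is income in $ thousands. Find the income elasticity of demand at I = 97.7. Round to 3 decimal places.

-0.682

At I = 97.7: Q = 194.3026.
dQ/dI = 1.751 − 0.0318I = -1.35586.
η = (dQ/dI)·(I/Q) = -1.35586 × (97.7/194.3026) = -0.682.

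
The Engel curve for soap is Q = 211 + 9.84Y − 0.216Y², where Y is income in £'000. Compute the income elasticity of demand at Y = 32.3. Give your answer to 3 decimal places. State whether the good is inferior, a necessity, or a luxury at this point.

At Y = 32.3: Q = 303.4814.
dQ/dY = 9.84 − 0.432Y = -4.11360.
η = (dQ/dY)·(Y/Q) = -4.11360 × (32.3/303.4814) = -0.438.
η < 0 ⇒ inferior good.

-0.438 (inferior good)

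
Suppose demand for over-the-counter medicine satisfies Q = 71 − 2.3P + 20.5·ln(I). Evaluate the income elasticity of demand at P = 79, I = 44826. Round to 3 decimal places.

At P = 79, I = 44826: Q = 108.866.
Holding P constant, ∂Q/∂I = 20.5/I = 0.000457324.
η_I = (∂Q/∂I)·(I/Q) = 0.000457324 × (44826/108.866) = 0.188.

0.188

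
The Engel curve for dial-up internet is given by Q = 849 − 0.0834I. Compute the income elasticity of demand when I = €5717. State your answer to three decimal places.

-1.281

At I = 5717: Q = 372.202.
dQ/dI = −0.0834.
η = (dQ/dI)·(I/Q) = -0.0834 × (5717/372.202) = -1.281.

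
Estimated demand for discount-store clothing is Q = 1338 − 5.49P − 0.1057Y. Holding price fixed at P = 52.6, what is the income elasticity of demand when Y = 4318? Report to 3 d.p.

-0.770

At P = 52.6, Y = 4318: Q = 592.813.
Holding P constant, ∂Q/∂Y = −0.1057.
η_Y = (∂Q/∂Y)·(Y/Q) = -0.1057 × (4318/592.813) = -0.770.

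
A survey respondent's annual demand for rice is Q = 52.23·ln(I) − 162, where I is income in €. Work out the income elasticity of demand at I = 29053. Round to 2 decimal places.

0.14

At I = 29053: Q = 374.761.
dQ/dI = 52.23/I = 0.00179775 at this income.
η = (dQ/dI)·(I/Q) = 0.00179775 × (29053/374.761) = 0.14.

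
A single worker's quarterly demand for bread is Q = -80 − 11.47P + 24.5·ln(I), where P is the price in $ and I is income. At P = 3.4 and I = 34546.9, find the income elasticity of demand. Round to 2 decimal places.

0.18

At P = 3.4, I = 34546.9: Q = 137.029.
Holding P constant, ∂Q/∂I = 24.5/I = 0.000709181.
η_I = (∂Q/∂I)·(I/Q) = 0.000709181 × (34546.9/137.029) = 0.18.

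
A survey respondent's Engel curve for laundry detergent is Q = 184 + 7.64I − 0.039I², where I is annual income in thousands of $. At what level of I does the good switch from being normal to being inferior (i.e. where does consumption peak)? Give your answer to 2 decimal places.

97.95

dQ/dI = 7.64 − 0.078I.
The good is inferior where dQ/dI < 0. Setting dQ/dI = 0 gives I = 7.64 / 0.078 = 97.95.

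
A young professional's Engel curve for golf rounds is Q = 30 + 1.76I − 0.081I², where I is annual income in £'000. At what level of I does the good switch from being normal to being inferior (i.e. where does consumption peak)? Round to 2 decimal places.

dQ/dI = 1.76 − 0.162I.
The good is inferior where dQ/dI < 0. Setting dQ/dI = 0 gives I = 1.76 / 0.162 = 10.86.

10.86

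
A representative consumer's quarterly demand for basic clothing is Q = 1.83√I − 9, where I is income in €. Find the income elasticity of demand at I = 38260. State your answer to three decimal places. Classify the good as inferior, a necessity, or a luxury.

At I = 38260: Q = 348.951.
dQ/dI = 1.83/(2√I) = 0.00467787 at this income.
η = (dQ/dI)·(I/Q) = 0.00467787 × (38260/348.951) = 0.513.
Since 0 < η < 1, the good is a necessity.

0.513 (necessity)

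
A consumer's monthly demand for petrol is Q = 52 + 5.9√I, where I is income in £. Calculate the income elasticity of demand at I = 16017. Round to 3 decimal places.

0.467

At I = 16017: Q = 798.694.
dQ/dI = 5.9/(2√I) = 0.0233094 at this income.
η = (dQ/dI)·(I/Q) = 0.0233094 × (16017/798.694) = 0.467.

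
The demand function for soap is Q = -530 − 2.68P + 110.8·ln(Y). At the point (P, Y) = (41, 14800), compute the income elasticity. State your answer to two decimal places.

0.26

At P = 41, Y = 14800: Q = 424.064.
Holding P constant, ∂Q/∂Y = 110.8/Y = 0.00748649.
η_Y = (∂Q/∂Y)·(Y/Q) = 0.00748649 × (14800/424.064) = 0.26.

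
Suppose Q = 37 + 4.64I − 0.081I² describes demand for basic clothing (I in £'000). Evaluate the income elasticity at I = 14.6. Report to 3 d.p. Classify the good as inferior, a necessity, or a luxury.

0.380 (necessity)

At I = 14.6: Q = 87.4780.
dQ/dI = 4.64 − 0.162I = 2.27480.
η = (dQ/dI)·(I/Q) = 2.27480 × (14.6/87.4780) = 0.380.
0 < η < 1 ⇒ necessity.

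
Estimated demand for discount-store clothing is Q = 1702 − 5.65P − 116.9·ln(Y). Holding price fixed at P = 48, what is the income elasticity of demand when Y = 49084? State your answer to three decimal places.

-0.695

At P = 48, Y = 49084: Q = 168.129.
Holding P constant, ∂Q/∂Y = -116.9/Y = -0.00238163.
η_Y = (∂Q/∂Y)·(Y/Q) = -0.00238163 × (49084/168.129) = -0.695.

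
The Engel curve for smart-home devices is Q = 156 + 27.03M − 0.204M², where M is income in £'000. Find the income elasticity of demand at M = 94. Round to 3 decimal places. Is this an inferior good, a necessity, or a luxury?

-1.190 (inferior good)

At M = 94: Q = 894.2760.
dQ/dM = 27.03 − 0.408M = -11.32200.
η = (dQ/dM)·(M/Q) = -11.32200 × (94/894.2760) = -1.190.
η < 0 ⇒ inferior good.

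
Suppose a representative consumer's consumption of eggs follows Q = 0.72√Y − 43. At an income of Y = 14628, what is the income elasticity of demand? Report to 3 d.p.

0.988

At Y = 14628: Q = 44.081.
dQ/dY = 0.72/(2√Y) = 0.00297653 at this income.
η = (dQ/dY)·(Y/Q) = 0.00297653 × (14628/44.081) = 0.988.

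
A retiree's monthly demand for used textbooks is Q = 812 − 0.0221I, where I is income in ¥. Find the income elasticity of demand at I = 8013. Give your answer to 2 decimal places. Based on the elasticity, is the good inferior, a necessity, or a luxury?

At I = 8013: Q = 634.913.
dQ/dI = −0.0221.
η = (dQ/dI)·(I/Q) = -0.0221 × (8013/634.913) = -0.28.
Since η < 0, the good is an inferior good.

-0.28 (inferior good)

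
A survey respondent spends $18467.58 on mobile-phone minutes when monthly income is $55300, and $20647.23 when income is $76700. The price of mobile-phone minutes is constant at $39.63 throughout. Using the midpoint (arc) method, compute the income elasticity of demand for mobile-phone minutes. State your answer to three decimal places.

0.344

With a constant price, Q₁ = 18467.58/39.63 = 466.000 and Q₂ = 20647.23/39.63 = 521.000 (equivalently, work directly with expenditure since P cancels).
Midpoint %ΔQ = (20647.23 − 18467.58)/19557.41 = 0.11145; midpoint %ΔI = (76700 − 55300)/66000 = 0.32424.
η = 0.11145 / 0.32424 = 0.344.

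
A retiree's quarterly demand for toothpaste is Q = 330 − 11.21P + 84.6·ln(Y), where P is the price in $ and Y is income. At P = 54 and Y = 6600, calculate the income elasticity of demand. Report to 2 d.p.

At P = 54, Y = 6600: Q = 468.702.
Holding P constant, ∂Q/∂Y = 84.6/Y = 0.0128182.
η_Y = (∂Q/∂Y)·(Y/Q) = 0.0128182 × (6600/468.702) = 0.18.

0.18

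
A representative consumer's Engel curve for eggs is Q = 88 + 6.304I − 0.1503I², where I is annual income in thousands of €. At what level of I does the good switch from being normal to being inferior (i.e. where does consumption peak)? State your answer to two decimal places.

20.97

dQ/dI = 6.304 − 0.3006I.
The good is inferior where dQ/dI < 0. Setting dQ/dI = 0 gives I = 6.304 / 0.3006 = 20.97.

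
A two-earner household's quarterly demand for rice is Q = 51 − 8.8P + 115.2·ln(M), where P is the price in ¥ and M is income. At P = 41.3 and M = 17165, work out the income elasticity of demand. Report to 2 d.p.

0.14

At P = 41.3, M = 17165: Q = 810.832.
Holding P constant, ∂Q/∂M = 115.2/M = 0.00671133.
η_M = (∂Q/∂M)·(M/Q) = 0.00671133 × (17165/810.832) = 0.14.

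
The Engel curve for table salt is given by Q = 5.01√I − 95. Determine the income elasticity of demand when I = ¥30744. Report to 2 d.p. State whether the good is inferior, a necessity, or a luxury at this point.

At I = 30744: Q = 783.452.
dQ/dI = 5.01/(2√I) = 0.0142866 at this income.
η = (dQ/dI)·(I/Q) = 0.0142866 × (30744/783.452) = 0.56.
Since 0 < η < 1, the good is a necessity.

0.56 (necessity)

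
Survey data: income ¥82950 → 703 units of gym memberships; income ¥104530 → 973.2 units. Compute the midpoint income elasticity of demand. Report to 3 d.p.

ΔQ = 973.2 − 703 = 270.2; midpoint Q̄ = (703 + 973.2)/2 = 838.1.
ΔI = 104530 − 82950 = 21580; midpoint Ī = (82950 + 104530)/2 = 93740.
η = (ΔQ/Q̄) ÷ (ΔI/Ī) = (270.2/838.1) ÷ (21580/93740) = 1.400.

1.400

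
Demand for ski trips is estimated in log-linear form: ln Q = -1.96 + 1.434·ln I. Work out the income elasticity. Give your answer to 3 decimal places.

In a log-linear demand, the coefficient on ln I is the income elasticity.
So η = 1.434.

1.434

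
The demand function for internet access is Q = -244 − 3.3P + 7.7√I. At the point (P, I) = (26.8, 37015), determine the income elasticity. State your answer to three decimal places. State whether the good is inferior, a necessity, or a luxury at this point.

At P = 26.8, I = 37015: Q = 1148.985.
Holding P constant, ∂Q/∂I = 7.7/(2√I) = 0.0200111.
η_I = (∂Q/∂I)·(I/Q) = 0.0200111 × (37015/1148.985) = 0.645.
Since 0 < η < 1, this is a necessity.

0.645 (necessity)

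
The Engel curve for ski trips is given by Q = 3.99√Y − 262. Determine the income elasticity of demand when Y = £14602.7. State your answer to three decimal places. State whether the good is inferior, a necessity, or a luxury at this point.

1.095 (luxury)

At Y = 14602.7: Q = 220.158.
dQ/dY = 3.99/(2√Y) = 0.0165092 at this income.
η = (dQ/dY)·(Y/Q) = 0.0165092 × (14602.7/220.158) = 1.095.
Since η > 1, the good is a luxury.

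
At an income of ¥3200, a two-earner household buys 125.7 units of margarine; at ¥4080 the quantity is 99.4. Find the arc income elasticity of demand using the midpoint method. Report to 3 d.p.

-0.967

ΔQ = 99.4 − 125.7 = -26.3; midpoint Q̄ = (125.7 + 99.4)/2 = 112.55.
ΔI = 4080 − 3200 = 880; midpoint Ī = (3200 + 4080)/2 = 3640.
η = (ΔQ/Q̄) ÷ (ΔI/Ī) = (-26.3/112.55) ÷ (880/3640) = -0.967.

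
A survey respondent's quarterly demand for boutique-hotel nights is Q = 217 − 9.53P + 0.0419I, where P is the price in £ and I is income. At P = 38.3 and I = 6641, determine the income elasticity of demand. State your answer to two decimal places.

At P = 38.3, I = 6641: Q = 130.259.
Holding P constant, ∂Q/∂I = 0.0419.
η_I = (∂Q/∂I)·(I/Q) = 0.0419 × (6641/130.259) = 2.14.

2.14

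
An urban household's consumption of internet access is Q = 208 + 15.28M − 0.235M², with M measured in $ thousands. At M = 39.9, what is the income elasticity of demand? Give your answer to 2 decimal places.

At M = 39.9: Q = 443.5497.
dQ/dM = 15.28 − 0.47M = -3.47300.
η = (dQ/dM)·(M/Q) = -3.47300 × (39.9/443.5497) = -0.31.

-0.31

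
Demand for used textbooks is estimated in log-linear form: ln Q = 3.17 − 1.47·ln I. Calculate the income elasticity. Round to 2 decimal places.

-1.47

In a log-linear demand, the coefficient on ln I is the income elasticity.
So η = -1.47.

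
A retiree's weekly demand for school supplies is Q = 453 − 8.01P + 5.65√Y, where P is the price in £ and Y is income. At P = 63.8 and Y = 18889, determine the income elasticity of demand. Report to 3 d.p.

At P = 63.8, Y = 18889: Q = 718.483.
Holding P constant, ∂Q/∂Y = 5.65/(2√Y) = 0.0205548.
η_Y = (∂Q/∂Y)·(Y/Q) = 0.0205548 × (18889/718.483) = 0.540.

0.540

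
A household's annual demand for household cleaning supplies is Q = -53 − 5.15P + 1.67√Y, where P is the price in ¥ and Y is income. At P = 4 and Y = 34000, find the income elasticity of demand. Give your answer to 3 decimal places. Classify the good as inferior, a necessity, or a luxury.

At P = 4, Y = 34000: Q = 234.333.
Holding P constant, ∂Q/∂Y = 1.67/(2√Y) = 0.00452842.
η_Y = (∂Q/∂Y)·(Y/Q) = 0.00452842 × (34000/234.333) = 0.657.
Since 0 < η < 1, this is a necessity.

0.657 (necessity)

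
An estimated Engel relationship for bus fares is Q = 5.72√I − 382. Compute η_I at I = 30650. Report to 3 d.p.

At I = 30650: Q = 619.408.
dQ/dI = 5.72/(2√I) = 0.0163362 at this income.
η = (dQ/dI)·(I/Q) = 0.0163362 × (30650/619.408) = 0.808.

0.808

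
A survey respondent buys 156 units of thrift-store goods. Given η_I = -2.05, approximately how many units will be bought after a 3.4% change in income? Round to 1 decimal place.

145.1

%ΔQ ≈ η × %ΔI = -2.05 × 3.4% = -6.97%.
New Q ≈ 156 × (1 − 0.0697) = 145.1.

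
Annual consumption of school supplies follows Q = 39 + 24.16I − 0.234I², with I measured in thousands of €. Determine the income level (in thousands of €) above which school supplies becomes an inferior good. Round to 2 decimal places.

51.62

dQ/dI = 24.16 − 0.468I.
The good is inferior where dQ/dI < 0. Setting dQ/dI = 0 gives I = 24.16 / 0.468 = 51.62.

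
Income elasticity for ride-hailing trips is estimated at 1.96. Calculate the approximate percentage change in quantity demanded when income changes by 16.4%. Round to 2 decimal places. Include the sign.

%ΔQ ≈ η × %ΔI = 1.96 × 16.4% = 32.14%.

32.14%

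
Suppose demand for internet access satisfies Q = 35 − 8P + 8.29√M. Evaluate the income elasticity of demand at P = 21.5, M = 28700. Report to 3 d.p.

At P = 21.5, M = 28700: Q = 1267.415.
Holding P constant, ∂Q/∂M = 8.29/(2√M) = 0.0244672.
η_M = (∂Q/∂M)·(M/Q) = 0.0244672 × (28700/1267.415) = 0.554.

0.554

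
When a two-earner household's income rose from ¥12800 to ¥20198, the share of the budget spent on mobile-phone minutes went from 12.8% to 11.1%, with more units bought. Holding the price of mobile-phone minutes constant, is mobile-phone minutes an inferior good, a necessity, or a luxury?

necessity

Quantity rises but the budget share falls as income rises, so 0 < η < 1.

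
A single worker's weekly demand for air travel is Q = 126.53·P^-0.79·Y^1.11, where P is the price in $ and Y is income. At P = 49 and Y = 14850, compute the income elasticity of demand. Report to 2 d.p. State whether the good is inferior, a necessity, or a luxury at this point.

For a multiplicative demand Q = A·P^α·Y^β, the income elasticity is β everywhere.
Here β = 1.11, so η = 1.11.
Since η > 1, this is a luxury.

1.11 (luxury)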